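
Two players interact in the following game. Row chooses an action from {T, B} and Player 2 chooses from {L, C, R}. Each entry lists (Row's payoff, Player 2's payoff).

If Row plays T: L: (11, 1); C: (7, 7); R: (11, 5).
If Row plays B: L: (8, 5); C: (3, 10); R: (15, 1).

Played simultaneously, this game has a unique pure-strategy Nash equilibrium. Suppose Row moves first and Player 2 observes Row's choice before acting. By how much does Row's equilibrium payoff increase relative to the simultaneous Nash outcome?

0

Backward induction with Row moving first.
- T → Player 2 plays C (best of 1, 7, 5); Row gets 7.
- B → Player 2 plays C (best of 5, 10, 1); Row gets 3.
Maximizing over 7, 3, Row chooses T. Subgame-perfect outcome: (T, C) with payoffs (7, 7).
Now find the simultaneous Nash equilibrium.
Row's best replies: L→T; C→T; R→B.
Player 2's best replies: T→C; B→C.
Only (T, C) has each player best-responding; Nash payoffs (7, 7).
Row's commitment gain: 7 − 7 = 0.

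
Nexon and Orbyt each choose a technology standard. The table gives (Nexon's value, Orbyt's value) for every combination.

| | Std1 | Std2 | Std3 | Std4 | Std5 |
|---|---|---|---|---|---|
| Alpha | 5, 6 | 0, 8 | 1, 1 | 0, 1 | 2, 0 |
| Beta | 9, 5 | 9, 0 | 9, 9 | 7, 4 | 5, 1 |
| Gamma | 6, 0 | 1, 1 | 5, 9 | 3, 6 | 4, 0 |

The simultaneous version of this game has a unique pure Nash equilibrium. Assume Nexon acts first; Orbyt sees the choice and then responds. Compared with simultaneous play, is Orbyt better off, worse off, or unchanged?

unchanged

Backward induction with Nexon moving first.
- Alpha: Orbyt compares 6, 8, 1, 1, 0 and picks Std2; Nexon would get 0.
- Beta: Orbyt compares 5, 0, 9, 4, 1 and picks Std3; Nexon would get 9.
- Gamma: Orbyt compares 0, 1, 9, 6, 0 and picks Std3; Nexon would get 5.
Among 0, 9, 5, the best is 9 at Beta. Subgame-perfect outcome: (Beta, Std3) with payoffs (9, 9).
Now find the simultaneous Nash equilibrium.
Nexon's best replies: Std1→Beta; Std2→Beta; Std3→Beta; Std4→Beta; Std5→Beta.
Orbyt's best replies: Alpha→Std2; Beta→Std3; Gamma→Std3.
Only (Beta, Std3) has each player best-responding; Nash payoffs (9, 9).
Orbyt earns 9 sequentially versus 9 at the Nash outcome: unchanged.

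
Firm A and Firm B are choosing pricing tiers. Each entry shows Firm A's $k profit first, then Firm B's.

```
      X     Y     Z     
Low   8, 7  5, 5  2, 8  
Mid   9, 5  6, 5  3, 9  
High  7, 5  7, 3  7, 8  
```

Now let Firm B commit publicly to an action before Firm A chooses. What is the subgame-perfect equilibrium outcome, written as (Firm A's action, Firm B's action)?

(High, Z)

Backward induction with Firm B moving first.
- X: BR = Mid, leader payoff 5.
- Y: BR = High, leader payoff 3.
- Z: BR = High, leader payoff 8.
Maximizing over 5, 3, 8, Firm B chooses Z. Subgame-perfect outcome: (High, Z) with payoffs (7, 8).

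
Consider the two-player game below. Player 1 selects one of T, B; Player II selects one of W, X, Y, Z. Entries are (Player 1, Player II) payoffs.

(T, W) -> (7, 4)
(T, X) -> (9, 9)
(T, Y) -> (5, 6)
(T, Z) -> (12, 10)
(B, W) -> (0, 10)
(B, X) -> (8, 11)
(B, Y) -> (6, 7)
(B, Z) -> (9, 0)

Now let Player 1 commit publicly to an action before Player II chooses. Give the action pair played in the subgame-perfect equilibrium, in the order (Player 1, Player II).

Player II best-responds to each possible Player 1 move:
- T: BR = Z, leader payoff 12.
- B: BR = X, leader payoff 8.
Among 12, 8, the best is 12 at T. Subgame-perfect outcome: (T, Z) with payoffs (12, 10).

(T, Z)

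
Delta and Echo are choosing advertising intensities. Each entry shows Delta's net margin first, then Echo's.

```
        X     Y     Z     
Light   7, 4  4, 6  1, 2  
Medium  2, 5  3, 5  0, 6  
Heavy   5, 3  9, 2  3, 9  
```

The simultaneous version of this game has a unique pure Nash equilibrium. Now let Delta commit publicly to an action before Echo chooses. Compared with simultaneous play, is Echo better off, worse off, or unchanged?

worse off

Echo best-responds to each possible Delta move:
- Light → Echo plays Y (best of 4, 6, 2); Delta gets 4.
- Medium → Echo plays Z (best of 5, 5, 6); Delta gets 0.
- Heavy → Echo plays Z (best of 3, 2, 9); Delta gets 3.
Among 4, 0, 3, the best is 4 at Light. Subgame-perfect outcome: (Light, Y) with payoffs (4, 6).
Under simultaneous play:
Delta's best replies: X→Light; Y→Heavy; Z→Heavy.
Echo's best replies: Light→Y; Medium→Z; Heavy→Z.
Only (Heavy, Z) has each player best-responding; Nash payoffs (3, 9).
Echo earns 6 sequentially versus 9 at the Nash outcome: worse off.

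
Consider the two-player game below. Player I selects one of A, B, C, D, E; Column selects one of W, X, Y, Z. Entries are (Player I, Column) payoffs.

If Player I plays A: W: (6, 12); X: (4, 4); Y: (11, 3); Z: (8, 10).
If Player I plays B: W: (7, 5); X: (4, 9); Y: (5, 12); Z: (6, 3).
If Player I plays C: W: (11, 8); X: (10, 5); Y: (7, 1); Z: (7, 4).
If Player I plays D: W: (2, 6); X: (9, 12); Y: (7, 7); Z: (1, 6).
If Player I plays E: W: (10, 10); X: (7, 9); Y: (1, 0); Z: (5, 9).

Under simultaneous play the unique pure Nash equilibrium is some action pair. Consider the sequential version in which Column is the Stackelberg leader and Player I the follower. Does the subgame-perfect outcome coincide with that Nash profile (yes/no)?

no

Player I best-responds to each possible Column move:
- W → Player I plays C (best of 6, 7, 11, 2, 10); Column gets 8.
- X → Player I plays C (best of 4, 4, 10, 9, 7); Column gets 5.
- Y → Player I plays A (best of 11, 5, 7, 7, 1); Column gets 3.
- Z → Player I plays A (best of 8, 6, 7, 1, 5); Column gets 10.
Maximizing over 8, 5, 3, 10, Column chooses Z. Subgame-perfect outcome: (A, Z) with payoffs (8, 10).
For the simultaneous game, intersect best replies.
Player I's best replies: W→C; X→C; Y→A; Z→A.
Column's best replies: A→W; B→Y; C→W; D→X; E→W.
Only (C, W) has each player best-responding; Nash payoffs (11, 8).
Sequential outcome (A, Z) differs from the Nash profile (C, W).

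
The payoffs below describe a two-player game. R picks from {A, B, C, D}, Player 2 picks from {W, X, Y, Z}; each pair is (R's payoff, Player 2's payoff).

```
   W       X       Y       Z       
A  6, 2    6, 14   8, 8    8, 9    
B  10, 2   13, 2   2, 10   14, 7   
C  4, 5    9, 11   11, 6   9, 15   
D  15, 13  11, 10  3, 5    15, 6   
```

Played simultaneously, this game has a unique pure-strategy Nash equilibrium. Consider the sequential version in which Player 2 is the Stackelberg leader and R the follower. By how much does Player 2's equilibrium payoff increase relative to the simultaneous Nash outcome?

Work backward from R's decision.
- W → R plays D (best of 6, 10, 4, 15); Player 2 gets 13.
- X → R plays B (best of 6, 13, 9, 11); Player 2 gets 2.
- Y → R plays C (best of 8, 2, 11, 3); Player 2 gets 6.
- Z → R plays D (best of 8, 14, 9, 15); Player 2 gets 6.
Maximizing over 13, 2, 6, 6, Player 2 chooses W. Subgame-perfect outcome: (D, W) with payoffs (15, 13).
Under simultaneous play:
R's best replies: W→D; X→B; Y→C; Z→D.
Player 2's best replies: A→X; B→Y; C→Z; D→W.
The unique mutual best reply is (D, W), giving (15, 13).
Player 2's commitment gain: 13 − 13 = 0.

0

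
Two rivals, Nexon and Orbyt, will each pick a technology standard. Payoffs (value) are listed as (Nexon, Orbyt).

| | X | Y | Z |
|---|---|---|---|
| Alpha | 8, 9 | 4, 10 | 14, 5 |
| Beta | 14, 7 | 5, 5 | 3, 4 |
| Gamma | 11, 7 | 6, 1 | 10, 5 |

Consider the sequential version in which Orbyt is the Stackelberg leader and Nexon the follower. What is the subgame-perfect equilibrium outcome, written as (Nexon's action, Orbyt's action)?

Nexon best-responds to each possible Orbyt move:
- X: BR = Beta, leader payoff 7.
- Y: BR = Gamma, leader payoff 1.
- Z: BR = Alpha, leader payoff 5.
Among 7, 1, 5, the best is 7 at X. Subgame-perfect outcome: (Beta, X) with payoffs (14, 7).

(Beta, X)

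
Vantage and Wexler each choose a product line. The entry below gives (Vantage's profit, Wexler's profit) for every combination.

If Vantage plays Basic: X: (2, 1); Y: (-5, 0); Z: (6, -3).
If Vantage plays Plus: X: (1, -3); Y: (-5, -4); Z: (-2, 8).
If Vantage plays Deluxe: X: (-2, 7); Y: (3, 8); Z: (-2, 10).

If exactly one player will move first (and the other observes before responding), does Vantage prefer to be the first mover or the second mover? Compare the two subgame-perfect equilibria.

If Vantage leads: Wexler's best replies are Basic→X, Plus→Z, Deluxe→Z; Vantage's induced payoffs 2, -2, -2; outcome (Basic, X), payoffs (2, 1).
If Wexler leads: Vantage's best replies are X→Basic, Y→Deluxe, Z→Basic; Wexler's induced payoffs 1, 8, -3; outcome (Deluxe, Y), payoffs (3, 8).
Vantage gets 2 moving first and 3 moving second, so Vantage prefers to move second.

second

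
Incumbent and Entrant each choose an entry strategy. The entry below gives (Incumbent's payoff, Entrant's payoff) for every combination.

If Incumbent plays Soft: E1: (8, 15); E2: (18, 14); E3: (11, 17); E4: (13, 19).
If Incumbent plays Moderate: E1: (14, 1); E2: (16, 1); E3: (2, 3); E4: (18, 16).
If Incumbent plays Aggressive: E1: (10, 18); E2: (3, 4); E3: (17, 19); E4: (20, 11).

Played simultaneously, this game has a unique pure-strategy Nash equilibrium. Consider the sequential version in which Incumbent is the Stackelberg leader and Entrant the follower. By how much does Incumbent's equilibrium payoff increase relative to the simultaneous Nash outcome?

Backward induction with Incumbent moving first.
- Soft → Entrant plays E4 (best of 15, 14, 17, 19); Incumbent gets 13.
- Moderate → Entrant plays E4 (best of 1, 1, 3, 16); Incumbent gets 18.
- Aggressive → Entrant plays E3 (best of 18, 4, 19, 11); Incumbent gets 17.
Maximizing over 13, 18, 17, Incumbent chooses Moderate. Subgame-perfect outcome: (Moderate, E4) with payoffs (18, 16).
Now find the simultaneous Nash equilibrium.
Incumbent's best replies: E1→Moderate; E2→Soft; E3→Aggressive; E4→Aggressive.
Entrant's best replies: Soft→E4; Moderate→E4; Aggressive→E3.
The unique mutual best reply is (Aggressive, E3), giving (17, 19).
Incumbent's commitment gain: 18 − 17 = 1.

1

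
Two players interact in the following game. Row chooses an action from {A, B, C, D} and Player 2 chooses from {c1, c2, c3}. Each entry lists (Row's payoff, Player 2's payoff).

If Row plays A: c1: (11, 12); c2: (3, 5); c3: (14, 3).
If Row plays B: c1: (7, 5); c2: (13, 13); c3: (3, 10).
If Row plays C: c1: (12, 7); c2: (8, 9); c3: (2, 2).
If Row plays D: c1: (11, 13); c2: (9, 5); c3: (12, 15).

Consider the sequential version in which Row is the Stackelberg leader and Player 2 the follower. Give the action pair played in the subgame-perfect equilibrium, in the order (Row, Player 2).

Player 2 best-responds to each possible Row move:
- A → Player 2 plays c1 (best of 12, 5, 3); Row gets 11.
- B → Player 2 plays c2 (best of 5, 13, 10); Row gets 13.
- C → Player 2 plays c2 (best of 7, 9, 2); Row gets 8.
- D → Player 2 plays c3 (best of 13, 5, 15); Row gets 12.
Row's induced payoffs are 11, 13, 8, 12, so Row commits to B. Subgame-perfect outcome: (B, c2) with payoffs (13, 13).

(B, c2)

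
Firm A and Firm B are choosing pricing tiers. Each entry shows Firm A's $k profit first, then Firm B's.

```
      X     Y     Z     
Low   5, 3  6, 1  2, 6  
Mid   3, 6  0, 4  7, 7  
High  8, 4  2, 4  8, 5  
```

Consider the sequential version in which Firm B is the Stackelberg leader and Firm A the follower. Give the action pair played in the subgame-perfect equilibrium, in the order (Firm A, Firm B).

(High, Z)

Firm A best-responds to each possible Firm B move:
- X: BR = High, leader payoff 4.
- Y: BR = Low, leader payoff 1.
- Z: BR = High, leader payoff 5.
Maximizing over 4, 1, 5, Firm B chooses Z. Subgame-perfect outcome: (High, Z) with payoffs (8, 5).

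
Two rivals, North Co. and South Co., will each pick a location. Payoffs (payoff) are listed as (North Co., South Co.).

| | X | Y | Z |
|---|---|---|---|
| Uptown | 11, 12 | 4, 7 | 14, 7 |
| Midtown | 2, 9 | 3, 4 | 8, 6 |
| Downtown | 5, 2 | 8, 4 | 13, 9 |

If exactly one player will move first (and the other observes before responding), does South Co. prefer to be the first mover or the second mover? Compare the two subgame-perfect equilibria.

If North Co. leads: South Co.'s best replies are Uptown→X, Midtown→X, Downtown→Z; North Co.'s induced payoffs 11, 2, 13; outcome (Downtown, Z), payoffs (13, 9).
If South Co. leads: North Co.'s best replies are X→Uptown, Y→Downtown, Z→Uptown; South Co.'s induced payoffs 12, 4, 7; outcome (Uptown, X), payoffs (11, 12).
South Co. gets 12 moving first and 9 moving second, so South Co. prefers to move first.

first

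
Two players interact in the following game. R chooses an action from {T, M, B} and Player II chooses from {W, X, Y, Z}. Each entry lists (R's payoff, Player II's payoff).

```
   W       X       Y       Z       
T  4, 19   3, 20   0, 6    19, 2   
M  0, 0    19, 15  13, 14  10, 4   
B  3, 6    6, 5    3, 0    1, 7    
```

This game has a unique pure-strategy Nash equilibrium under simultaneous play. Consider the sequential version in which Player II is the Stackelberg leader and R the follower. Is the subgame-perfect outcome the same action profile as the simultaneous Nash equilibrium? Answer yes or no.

Work backward from R's decision.
- W: R compares 4, 0, 3 and picks T; Player II would get 19.
- X: R compares 3, 19, 6 and picks M; Player II would get 15.
- Y: R compares 0, 13, 3 and picks M; Player II would get 14.
- Z: R compares 19, 10, 1 and picks T; Player II would get 2.
Among 19, 15, 14, 2, the best is 19 at W. Subgame-perfect outcome: (T, W) with payoffs (4, 19).
Under simultaneous play:
R's best replies: W→T; X→M; Y→M; Z→T.
Player II's best replies: T→X; M→X; B→Z.
The unique mutual best reply is (M, X), giving (19, 15).
Sequential outcome (T, W) differs from the Nash profile (M, X).

no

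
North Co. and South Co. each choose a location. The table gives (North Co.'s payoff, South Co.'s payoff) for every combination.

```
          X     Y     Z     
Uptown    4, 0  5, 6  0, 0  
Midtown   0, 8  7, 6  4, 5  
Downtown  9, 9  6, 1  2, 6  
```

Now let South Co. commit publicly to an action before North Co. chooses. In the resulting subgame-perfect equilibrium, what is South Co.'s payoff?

9

North Co. best-responds to each possible South Co. move:
- X → North Co. plays Downtown (best of 4, 0, 9); South Co. gets 9.
- Y → North Co. plays Midtown (best of 5, 7, 6); South Co. gets 6.
- Z → North Co. plays Midtown (best of 0, 4, 2); South Co. gets 5.
South Co.'s induced payoffs are 9, 6, 5, so South Co. commits to X. Subgame-perfect outcome: (Downtown, X) with payoffs (9, 9).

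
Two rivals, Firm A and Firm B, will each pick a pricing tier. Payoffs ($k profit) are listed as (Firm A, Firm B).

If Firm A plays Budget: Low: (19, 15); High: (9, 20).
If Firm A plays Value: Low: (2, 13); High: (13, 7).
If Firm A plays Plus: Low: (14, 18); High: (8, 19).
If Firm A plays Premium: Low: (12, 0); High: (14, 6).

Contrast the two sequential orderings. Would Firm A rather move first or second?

If Firm A leads: Firm B's best replies are Budget→High, Value→Low, Plus→High, Premium→High; Firm A's induced payoffs 9, 2, 8, 14; outcome (Premium, High), payoffs (14, 6).
If Firm B leads: Firm A's best replies are Low→Budget, High→Premium; Firm B's induced payoffs 15, 6; outcome (Budget, Low), payoffs (19, 15).
Firm A gets 14 moving first and 19 moving second, so Firm A prefers to move second.

second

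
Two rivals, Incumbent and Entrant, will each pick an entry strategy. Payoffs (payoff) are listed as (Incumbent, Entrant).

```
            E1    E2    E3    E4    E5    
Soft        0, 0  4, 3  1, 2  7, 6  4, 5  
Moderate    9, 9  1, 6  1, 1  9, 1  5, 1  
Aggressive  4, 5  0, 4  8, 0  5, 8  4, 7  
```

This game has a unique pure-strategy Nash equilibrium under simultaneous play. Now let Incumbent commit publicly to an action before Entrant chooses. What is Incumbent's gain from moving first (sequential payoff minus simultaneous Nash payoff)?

0

Work backward from Entrant's decision.
- Soft: Entrant compares 0, 3, 2, 6, 5 and picks E4; Incumbent would get 7.
- Moderate: Entrant compares 9, 6, 1, 1, 1 and picks E1; Incumbent would get 9.
- Aggressive: Entrant compares 5, 4, 0, 8, 7 and picks E4; Incumbent would get 5.
Maximizing over 7, 9, 5, Incumbent chooses Moderate. Subgame-perfect outcome: (Moderate, E1) with payoffs (9, 9).
Under simultaneous play:
Incumbent's best replies: E1→Moderate; E2→Soft; E3→Aggressive; E4→Moderate; E5→Moderate.
Entrant's best replies: Soft→E4; Moderate→E1; Aggressive→E4.
The unique mutual best reply is (Moderate, E1), giving (9, 9).
Incumbent's commitment gain: 9 − 9 = 0.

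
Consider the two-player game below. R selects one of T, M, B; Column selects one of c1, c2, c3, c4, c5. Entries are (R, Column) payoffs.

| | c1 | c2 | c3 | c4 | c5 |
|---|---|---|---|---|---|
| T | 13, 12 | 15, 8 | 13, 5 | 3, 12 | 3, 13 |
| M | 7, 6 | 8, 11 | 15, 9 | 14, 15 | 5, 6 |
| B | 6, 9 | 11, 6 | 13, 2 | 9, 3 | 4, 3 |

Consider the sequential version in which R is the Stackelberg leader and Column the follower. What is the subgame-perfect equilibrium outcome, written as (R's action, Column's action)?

Solve by backward induction (R leads).
- T: Column compares 12, 8, 5, 12, 13 and picks c5; R would get 3.
- M: Column compares 6, 11, 9, 15, 6 and picks c4; R would get 14.
- B: Column compares 9, 6, 2, 3, 3 and picks c1; R would get 6.
Maximizing over 3, 14, 6, R chooses M. Subgame-perfect outcome: (M, c4) with payoffs (14, 15).

(M, c4)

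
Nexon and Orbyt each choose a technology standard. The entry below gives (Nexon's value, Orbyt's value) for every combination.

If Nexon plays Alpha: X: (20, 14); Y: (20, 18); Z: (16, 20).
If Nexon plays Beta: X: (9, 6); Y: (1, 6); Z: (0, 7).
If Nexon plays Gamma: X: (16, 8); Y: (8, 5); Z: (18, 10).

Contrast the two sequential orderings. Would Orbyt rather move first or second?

If Nexon leads: Orbyt's best replies are Alpha→Z, Beta→Z, Gamma→Z; Nexon's induced payoffs 16, 0, 18; outcome (Gamma, Z), payoffs (18, 10).
If Orbyt leads: Nexon's best replies are X→Alpha, Y→Alpha, Z→Gamma; Orbyt's induced payoffs 14, 18, 10; outcome (Alpha, Y), payoffs (20, 18).
Orbyt gets 18 moving first and 10 moving second, so Orbyt prefers to move first.

first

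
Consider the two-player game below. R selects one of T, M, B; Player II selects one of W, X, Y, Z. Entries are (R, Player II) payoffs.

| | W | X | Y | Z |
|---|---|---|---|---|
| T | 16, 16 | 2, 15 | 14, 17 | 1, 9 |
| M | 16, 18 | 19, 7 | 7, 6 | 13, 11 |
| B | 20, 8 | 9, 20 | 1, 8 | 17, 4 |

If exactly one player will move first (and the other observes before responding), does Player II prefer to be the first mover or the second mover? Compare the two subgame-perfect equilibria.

If R leads: Player II's best replies are T→Y, M→W, B→X; R's induced payoffs 14, 16, 9; outcome (M, W), payoffs (16, 18).
If Player II leads: R's best replies are W→B, X→M, Y→T, Z→B; Player II's induced payoffs 8, 7, 17, 4; outcome (T, Y), payoffs (14, 17).
Player II gets 17 moving first and 18 moving second, so Player II prefers to move second.

second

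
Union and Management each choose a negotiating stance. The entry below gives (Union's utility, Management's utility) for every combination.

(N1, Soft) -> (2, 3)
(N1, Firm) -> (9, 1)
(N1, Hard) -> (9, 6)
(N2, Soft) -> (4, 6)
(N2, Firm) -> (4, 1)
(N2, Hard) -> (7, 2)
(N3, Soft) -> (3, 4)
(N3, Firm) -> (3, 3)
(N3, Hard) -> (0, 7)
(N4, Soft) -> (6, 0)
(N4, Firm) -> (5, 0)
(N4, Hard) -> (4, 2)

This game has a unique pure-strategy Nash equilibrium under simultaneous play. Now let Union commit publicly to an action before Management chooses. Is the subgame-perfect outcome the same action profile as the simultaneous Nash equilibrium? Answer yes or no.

Backward induction with Union moving first.
- N1 → Management plays Hard (best of 3, 1, 6); Union gets 9.
- N2 → Management plays Soft (best of 6, 1, 2); Union gets 4.
- N3 → Management plays Hard (best of 4, 3, 7); Union gets 0.
- N4 → Management plays Hard (best of 0, 0, 2); Union gets 4.
Union's induced payoffs are 9, 4, 0, 4, so Union commits to N1. Subgame-perfect outcome: (N1, Hard) with payoffs (9, 6).
Under simultaneous play:
Union's best replies: Soft→N4; Firm→N1; Hard→N1.
Management's best replies: N1→Hard; N2→Soft; N3→Hard; N4→Hard.
The unique mutual best reply is (N1, Hard), giving (9, 6).
Sequential outcome (N1, Hard) coincides with the Nash profile (N1, Hard).

yes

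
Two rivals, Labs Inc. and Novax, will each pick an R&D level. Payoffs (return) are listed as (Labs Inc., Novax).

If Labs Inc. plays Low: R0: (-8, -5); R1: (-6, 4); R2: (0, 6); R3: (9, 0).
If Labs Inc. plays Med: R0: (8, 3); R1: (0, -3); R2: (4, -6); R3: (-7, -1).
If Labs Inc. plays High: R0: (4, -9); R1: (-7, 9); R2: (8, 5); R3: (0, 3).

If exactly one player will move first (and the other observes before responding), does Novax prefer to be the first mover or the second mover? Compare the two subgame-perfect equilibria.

first

If Labs Inc. leads: Novax's best replies are Low→R2, Med→R0, High→R1; Labs Inc.'s induced payoffs 0, 8, -7; outcome (Med, R0), payoffs (8, 3).
If Novax leads: Labs Inc.'s best replies are R0→Med, R1→Med, R2→High, R3→Low; Novax's induced payoffs 3, -3, 5, 0; outcome (High, R2), payoffs (8, 5).
Novax gets 5 moving first and 3 moving second, so Novax prefers to move first.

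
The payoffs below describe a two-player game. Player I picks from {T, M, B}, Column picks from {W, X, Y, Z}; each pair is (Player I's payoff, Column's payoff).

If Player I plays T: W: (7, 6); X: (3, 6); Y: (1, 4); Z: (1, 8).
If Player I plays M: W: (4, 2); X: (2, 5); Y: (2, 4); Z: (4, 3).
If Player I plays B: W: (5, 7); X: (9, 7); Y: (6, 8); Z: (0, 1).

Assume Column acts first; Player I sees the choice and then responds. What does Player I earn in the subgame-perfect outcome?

Solve by backward induction (Column leads).
- W: Player I compares 7, 4, 5 and picks T; Column would get 6.
- X: Player I compares 3, 2, 9 and picks B; Column would get 7.
- Y: Player I compares 1, 2, 6 and picks B; Column would get 8.
- Z: Player I compares 1, 4, 0 and picks M; Column would get 3.
Among 6, 7, 8, 3, the best is 8 at Y. Subgame-perfect outcome: (B, Y) with payoffs (6, 8).

6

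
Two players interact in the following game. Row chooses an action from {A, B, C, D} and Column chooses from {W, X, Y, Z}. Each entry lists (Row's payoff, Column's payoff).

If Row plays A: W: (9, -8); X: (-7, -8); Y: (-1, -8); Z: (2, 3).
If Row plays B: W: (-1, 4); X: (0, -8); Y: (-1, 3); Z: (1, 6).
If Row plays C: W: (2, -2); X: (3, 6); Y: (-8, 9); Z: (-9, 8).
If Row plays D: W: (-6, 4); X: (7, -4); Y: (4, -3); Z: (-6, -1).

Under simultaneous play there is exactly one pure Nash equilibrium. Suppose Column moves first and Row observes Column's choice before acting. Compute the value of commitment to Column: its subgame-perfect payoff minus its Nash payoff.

0

Backward induction with Column moving first.
- W → Row plays A (best of 9, -1, 2, -6); Column gets -8.
- X → Row plays D (best of -7, 0, 3, 7); Column gets -4.
- Y → Row plays D (best of -1, -1, -8, 4); Column gets -3.
- Z → Row plays A (best of 2, 1, -9, -6); Column gets 3.
Among -8, -4, -3, 3, the best is 3 at Z. Subgame-perfect outcome: (A, Z) with payoffs (2, 3).
Now find the simultaneous Nash equilibrium.
Row's best replies: W→A; X→D; Y→D; Z→A.
Column's best replies: A→Z; B→Z; C→Y; D→W.
The unique mutual best reply is (A, Z), giving (2, 3).
Column's commitment gain: 3 − 3 = 0.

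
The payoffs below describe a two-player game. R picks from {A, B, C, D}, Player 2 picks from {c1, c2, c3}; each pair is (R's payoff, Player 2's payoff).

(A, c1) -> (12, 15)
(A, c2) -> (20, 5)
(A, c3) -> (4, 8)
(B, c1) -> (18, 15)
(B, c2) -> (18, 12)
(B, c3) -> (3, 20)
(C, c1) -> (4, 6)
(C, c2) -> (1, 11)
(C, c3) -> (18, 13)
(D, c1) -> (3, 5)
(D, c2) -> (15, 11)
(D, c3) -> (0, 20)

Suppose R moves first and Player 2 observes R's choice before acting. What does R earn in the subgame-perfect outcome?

Backward induction with R moving first.
- A: Player 2 compares 15, 5, 8 and picks c1; R would get 12.
- B: Player 2 compares 15, 12, 20 and picks c3; R would get 3.
- C: Player 2 compares 6, 11, 13 and picks c3; R would get 18.
- D: Player 2 compares 5, 11, 20 and picks c3; R would get 0.
Maximizing over 12, 3, 18, 0, R chooses C. Subgame-perfect outcome: (C, c3) with payoffs (18, 13).

18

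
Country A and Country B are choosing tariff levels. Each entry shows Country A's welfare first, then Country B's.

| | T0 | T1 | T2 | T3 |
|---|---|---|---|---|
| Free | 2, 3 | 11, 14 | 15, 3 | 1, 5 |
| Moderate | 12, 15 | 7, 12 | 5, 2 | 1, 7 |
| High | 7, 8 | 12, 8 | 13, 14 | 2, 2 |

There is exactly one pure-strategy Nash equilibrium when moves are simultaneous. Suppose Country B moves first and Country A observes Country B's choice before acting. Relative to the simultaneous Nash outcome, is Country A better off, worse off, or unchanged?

unchanged

Solve by backward induction (Country B leads).
- T0 → Country A plays Moderate (best of 2, 12, 7); Country B gets 15.
- T1 → Country A plays High (best of 11, 7, 12); Country B gets 8.
- T2 → Country A plays Free (best of 15, 5, 13); Country B gets 3.
- T3 → Country A plays High (best of 1, 1, 2); Country B gets 2.
Among 15, 8, 3, 2, the best is 15 at T0. Subgame-perfect outcome: (Moderate, T0) with payoffs (12, 15).
Under simultaneous play:
Country A's best replies: T0→Moderate; T1→High; T2→Free; T3→High.
Country B's best replies: Free→T1; Moderate→T0; High→T2.
Only (Moderate, T0) has each player best-responding; Nash payoffs (12, 15).
Country A earns 12 sequentially versus 12 at the Nash outcome: unchanged.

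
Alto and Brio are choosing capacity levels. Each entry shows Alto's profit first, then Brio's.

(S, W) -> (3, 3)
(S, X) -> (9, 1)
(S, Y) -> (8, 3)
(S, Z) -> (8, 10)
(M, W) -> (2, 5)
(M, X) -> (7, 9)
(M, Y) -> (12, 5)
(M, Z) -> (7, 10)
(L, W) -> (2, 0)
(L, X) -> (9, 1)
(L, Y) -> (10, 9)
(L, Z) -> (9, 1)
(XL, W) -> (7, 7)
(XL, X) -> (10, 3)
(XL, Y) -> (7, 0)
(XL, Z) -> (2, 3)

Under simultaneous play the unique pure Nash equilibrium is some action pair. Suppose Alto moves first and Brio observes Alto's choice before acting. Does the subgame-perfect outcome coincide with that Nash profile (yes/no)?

Brio best-responds to each possible Alto move:
- S → Brio plays Z (best of 3, 1, 3, 10); Alto gets 8.
- M → Brio plays Z (best of 5, 9, 5, 10); Alto gets 7.
- L → Brio plays Y (best of 0, 1, 9, 1); Alto gets 10.
- XL → Brio plays W (best of 7, 3, 0, 3); Alto gets 7.
Maximizing over 8, 7, 10, 7, Alto chooses L. Subgame-perfect outcome: (L, Y) with payoffs (10, 9).
Now find the simultaneous Nash equilibrium.
Alto's best replies: W→XL; X→XL; Y→M; Z→L.
Brio's best replies: S→Z; M→Z; L→Y; XL→W.
Only (XL, W) has each player best-responding; Nash payoffs (7, 7).
Sequential outcome (L, Y) differs from the Nash profile (XL, W).

no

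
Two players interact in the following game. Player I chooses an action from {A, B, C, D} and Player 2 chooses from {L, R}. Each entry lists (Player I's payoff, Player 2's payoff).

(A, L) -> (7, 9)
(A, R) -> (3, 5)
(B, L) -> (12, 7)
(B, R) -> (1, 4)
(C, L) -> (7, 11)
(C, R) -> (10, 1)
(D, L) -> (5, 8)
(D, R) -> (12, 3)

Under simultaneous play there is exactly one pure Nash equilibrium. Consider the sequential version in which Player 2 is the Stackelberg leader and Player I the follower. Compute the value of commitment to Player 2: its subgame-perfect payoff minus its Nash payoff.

Player I best-responds to each possible Player 2 move:
- L: BR = B, leader payoff 7.
- R: BR = D, leader payoff 3.
Player 2's induced payoffs are 7, 3, so Player 2 commits to L. Subgame-perfect outcome: (B, L) with payoffs (12, 7).
Now find the simultaneous Nash equilibrium.
Player I's best replies: L→B; R→D.
Player 2's best replies: A→L; B→L; C→L; D→L.
Only (B, L) has each player best-responding; Nash payoffs (12, 7).
Player 2's commitment gain: 7 − 7 = 0.

0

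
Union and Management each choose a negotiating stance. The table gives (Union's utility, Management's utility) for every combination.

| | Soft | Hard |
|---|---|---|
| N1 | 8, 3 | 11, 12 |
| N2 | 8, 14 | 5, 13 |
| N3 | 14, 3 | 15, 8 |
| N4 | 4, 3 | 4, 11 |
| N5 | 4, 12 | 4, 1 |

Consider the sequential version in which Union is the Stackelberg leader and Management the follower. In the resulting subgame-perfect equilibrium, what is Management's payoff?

Backward induction with Union moving first.
- N1 → Management plays Hard (best of 3, 12); Union gets 11.
- N2 → Management plays Soft (best of 14, 13); Union gets 8.
- N3 → Management plays Hard (best of 3, 8); Union gets 15.
- N4 → Management plays Hard (best of 3, 11); Union gets 4.
- N5 → Management plays Soft (best of 12, 1); Union gets 4.
Maximizing over 11, 8, 15, 4, 4, Union chooses N3. Subgame-perfect outcome: (N3, Hard) with payoffs (15, 8).

8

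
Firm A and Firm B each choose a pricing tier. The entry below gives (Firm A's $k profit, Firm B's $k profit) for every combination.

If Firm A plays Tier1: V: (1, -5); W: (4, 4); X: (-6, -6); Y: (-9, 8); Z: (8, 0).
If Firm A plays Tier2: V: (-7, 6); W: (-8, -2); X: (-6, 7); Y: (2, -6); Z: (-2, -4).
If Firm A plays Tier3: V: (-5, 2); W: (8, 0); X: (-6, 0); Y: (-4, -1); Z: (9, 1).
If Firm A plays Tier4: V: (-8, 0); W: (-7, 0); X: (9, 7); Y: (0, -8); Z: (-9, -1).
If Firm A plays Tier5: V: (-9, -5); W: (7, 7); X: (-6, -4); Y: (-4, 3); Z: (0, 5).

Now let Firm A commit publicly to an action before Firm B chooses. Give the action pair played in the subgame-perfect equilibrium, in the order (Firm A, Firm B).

Backward induction with Firm A moving first.
- Tier1: Firm B compares -5, 4, -6, 8, 0 and picks Y; Firm A would get -9.
- Tier2: Firm B compares 6, -2, 7, -6, -4 and picks X; Firm A would get -6.
- Tier3: Firm B compares 2, 0, 0, -1, 1 and picks V; Firm A would get -5.
- Tier4: Firm B compares 0, 0, 7, -8, -1 and picks X; Firm A would get 9.
- Tier5: Firm B compares -5, 7, -4, 3, 5 and picks W; Firm A would get 7.
Firm A's induced payoffs are -9, -6, -5, 9, 7, so Firm A commits to Tier4. Subgame-perfect outcome: (Tier4, X) with payoffs (9, 7).

(Tier4, X)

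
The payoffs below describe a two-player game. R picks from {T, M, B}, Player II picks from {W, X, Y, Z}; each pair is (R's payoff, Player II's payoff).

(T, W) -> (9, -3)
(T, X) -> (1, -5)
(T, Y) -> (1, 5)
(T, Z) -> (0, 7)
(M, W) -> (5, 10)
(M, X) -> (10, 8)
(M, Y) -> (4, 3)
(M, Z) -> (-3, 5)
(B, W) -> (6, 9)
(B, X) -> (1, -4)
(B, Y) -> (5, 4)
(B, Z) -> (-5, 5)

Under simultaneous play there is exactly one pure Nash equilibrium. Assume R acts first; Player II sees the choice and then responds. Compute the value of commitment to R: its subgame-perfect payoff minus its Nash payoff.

6

Solve by backward induction (R leads).
- T: Player II compares -3, -5, 5, 7 and picks Z; R would get 0.
- M: Player II compares 10, 8, 3, 5 and picks W; R would get 5.
- B: Player II compares 9, -4, 4, 5 and picks W; R would get 6.
Maximizing over 0, 5, 6, R chooses B. Subgame-perfect outcome: (B, W) with payoffs (6, 9).
Under simultaneous play:
R's best replies: W→T; X→M; Y→B; Z→T.
Player II's best replies: T→Z; M→W; B→W.
The unique mutual best reply is (T, Z), giving (0, 7).
R's commitment gain: 6 − 0 = 6.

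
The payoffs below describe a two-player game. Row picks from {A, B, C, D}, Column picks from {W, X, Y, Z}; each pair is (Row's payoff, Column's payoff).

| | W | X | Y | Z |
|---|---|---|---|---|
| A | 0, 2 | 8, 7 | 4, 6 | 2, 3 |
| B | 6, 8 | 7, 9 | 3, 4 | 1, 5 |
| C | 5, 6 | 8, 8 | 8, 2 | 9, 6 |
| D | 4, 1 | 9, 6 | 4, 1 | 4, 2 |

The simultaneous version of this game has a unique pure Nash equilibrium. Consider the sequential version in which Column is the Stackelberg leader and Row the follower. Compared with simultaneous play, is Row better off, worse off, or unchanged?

worse off

Row best-responds to each possible Column move:
- W: BR = B, leader payoff 8.
- X: BR = D, leader payoff 6.
- Y: BR = C, leader payoff 2.
- Z: BR = C, leader payoff 6.
Among 8, 6, 2, 6, the best is 8 at W. Subgame-perfect outcome: (B, W) with payoffs (6, 8).
Under simultaneous play:
Row's best replies: W→B; X→D; Y→C; Z→C.
Column's best replies: A→X; B→X; C→X; D→X.
The unique mutual best reply is (D, X), giving (9, 6).
Row earns 6 sequentially versus 9 at the Nash outcome: worse off.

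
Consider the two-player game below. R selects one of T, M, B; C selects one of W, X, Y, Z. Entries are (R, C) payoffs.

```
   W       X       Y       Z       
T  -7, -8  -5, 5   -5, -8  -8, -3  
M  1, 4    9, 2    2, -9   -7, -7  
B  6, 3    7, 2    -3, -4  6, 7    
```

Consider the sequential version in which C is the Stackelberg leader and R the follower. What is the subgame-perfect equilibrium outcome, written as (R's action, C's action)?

(B, Z)

R best-responds to each possible C move:
- W: BR = B, leader payoff 3.
- X: BR = M, leader payoff 2.
- Y: BR = M, leader payoff -9.
- Z: BR = B, leader payoff 7.
Maximizing over 3, 2, -9, 7, C chooses Z. Subgame-perfect outcome: (B, Z) with payoffs (6, 7).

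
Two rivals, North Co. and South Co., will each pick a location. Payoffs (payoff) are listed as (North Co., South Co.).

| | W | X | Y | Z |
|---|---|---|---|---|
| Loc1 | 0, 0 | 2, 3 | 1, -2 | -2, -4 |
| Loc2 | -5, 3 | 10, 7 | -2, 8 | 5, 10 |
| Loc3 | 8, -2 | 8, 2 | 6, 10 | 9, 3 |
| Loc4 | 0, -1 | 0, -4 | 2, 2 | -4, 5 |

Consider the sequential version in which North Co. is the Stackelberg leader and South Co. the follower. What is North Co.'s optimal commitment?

Work backward from South Co.'s decision.
- Loc1 → South Co. plays X (best of 0, 3, -2, -4); North Co. gets 2.
- Loc2 → South Co. plays Z (best of 3, 7, 8, 10); North Co. gets 5.
- Loc3 → South Co. plays Y (best of -2, 2, 10, 3); North Co. gets 6.
- Loc4 → South Co. plays Z (best of -1, -4, 2, 5); North Co. gets -4.
Among 2, 5, 6, -4, the best is 6 at Loc3. Subgame-perfect outcome: (Loc3, Y) with payoffs (6, 10).

Loc3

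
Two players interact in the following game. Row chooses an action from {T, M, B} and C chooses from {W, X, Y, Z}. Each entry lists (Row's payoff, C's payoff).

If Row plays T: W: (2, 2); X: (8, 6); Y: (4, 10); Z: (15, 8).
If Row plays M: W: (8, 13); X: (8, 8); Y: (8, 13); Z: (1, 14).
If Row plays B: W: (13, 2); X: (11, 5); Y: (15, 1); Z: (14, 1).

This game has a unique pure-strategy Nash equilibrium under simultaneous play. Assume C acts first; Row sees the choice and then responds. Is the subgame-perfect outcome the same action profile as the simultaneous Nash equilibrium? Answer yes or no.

Backward induction with C moving first.
- W → Row plays B (best of 2, 8, 13); C gets 2.
- X → Row plays B (best of 8, 8, 11); C gets 5.
- Y → Row plays B (best of 4, 8, 15); C gets 1.
- Z → Row plays T (best of 15, 1, 14); C gets 8.
Among 2, 5, 1, 8, the best is 8 at Z. Subgame-perfect outcome: (T, Z) with payoffs (15, 8).
For the simultaneous game, intersect best replies.
Row's best replies: W→B; X→B; Y→B; Z→T.
C's best replies: T→Y; M→Z; B→X.
Only (B, X) has each player best-responding; Nash payoffs (11, 5).
Sequential outcome (T, Z) differs from the Nash profile (B, X).

no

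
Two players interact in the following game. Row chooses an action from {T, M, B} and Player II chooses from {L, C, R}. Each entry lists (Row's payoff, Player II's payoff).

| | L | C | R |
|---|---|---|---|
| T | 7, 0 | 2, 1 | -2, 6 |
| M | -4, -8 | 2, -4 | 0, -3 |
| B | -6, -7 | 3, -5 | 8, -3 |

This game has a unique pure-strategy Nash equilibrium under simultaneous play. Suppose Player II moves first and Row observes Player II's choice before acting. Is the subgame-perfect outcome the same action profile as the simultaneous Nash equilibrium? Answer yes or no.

no

Backward induction with Player II moving first.
- L → Row plays T (best of 7, -4, -6); Player II gets 0.
- C → Row plays B (best of 2, 2, 3); Player II gets -5.
- R → Row plays B (best of -2, 0, 8); Player II gets -3.
Maximizing over 0, -5, -3, Player II chooses L. Subgame-perfect outcome: (T, L) with payoffs (7, 0).
For the simultaneous game, intersect best replies.
Row's best replies: L→T; C→B; R→B.
Player II's best replies: T→R; M→R; B→R.
Only (B, R) has each player best-responding; Nash payoffs (8, -3).
Sequential outcome (T, L) differs from the Nash profile (B, R).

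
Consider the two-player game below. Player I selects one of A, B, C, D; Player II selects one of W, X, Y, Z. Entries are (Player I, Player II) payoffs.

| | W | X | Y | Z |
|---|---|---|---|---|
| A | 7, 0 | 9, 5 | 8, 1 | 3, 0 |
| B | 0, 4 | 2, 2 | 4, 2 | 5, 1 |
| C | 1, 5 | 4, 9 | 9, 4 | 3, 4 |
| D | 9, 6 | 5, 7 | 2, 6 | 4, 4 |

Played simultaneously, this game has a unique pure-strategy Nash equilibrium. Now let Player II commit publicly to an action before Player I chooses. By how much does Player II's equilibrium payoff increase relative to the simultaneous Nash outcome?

Backward induction with Player II moving first.
- W → Player I plays D (best of 7, 0, 1, 9); Player II gets 6.
- X → Player I plays A (best of 9, 2, 4, 5); Player II gets 5.
- Y → Player I plays C (best of 8, 4, 9, 2); Player II gets 4.
- Z → Player I plays B (best of 3, 5, 3, 4); Player II gets 1.
Maximizing over 6, 5, 4, 1, Player II chooses W. Subgame-perfect outcome: (D, W) with payoffs (9, 6).
For the simultaneous game, intersect best replies.
Player I's best replies: W→D; X→A; Y→C; Z→B.
Player II's best replies: A→X; B→W; C→X; D→X.
Only (A, X) has each player best-responding; Nash payoffs (9, 5).
Player II's commitment gain: 6 − 5 = 1.

1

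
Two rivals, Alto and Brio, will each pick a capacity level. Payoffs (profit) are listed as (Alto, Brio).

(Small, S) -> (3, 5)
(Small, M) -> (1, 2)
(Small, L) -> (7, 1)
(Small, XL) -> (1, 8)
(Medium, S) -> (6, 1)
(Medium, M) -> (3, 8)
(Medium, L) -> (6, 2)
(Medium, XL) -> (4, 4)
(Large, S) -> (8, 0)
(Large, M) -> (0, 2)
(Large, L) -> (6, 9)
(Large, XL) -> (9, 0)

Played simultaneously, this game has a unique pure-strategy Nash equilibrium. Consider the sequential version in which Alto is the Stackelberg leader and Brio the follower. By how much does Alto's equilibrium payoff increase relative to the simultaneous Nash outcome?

Work backward from Brio's decision.
- Small → Brio plays XL (best of 5, 2, 1, 8); Alto gets 1.
- Medium → Brio plays M (best of 1, 8, 2, 4); Alto gets 3.
- Large → Brio plays L (best of 0, 2, 9, 0); Alto gets 6.
Alto's induced payoffs are 1, 3, 6, so Alto commits to Large. Subgame-perfect outcome: (Large, L) with payoffs (6, 9).
Under simultaneous play:
Alto's best replies: S→Large; M→Medium; L→Small; XL→Large.
Brio's best replies: Small→XL; Medium→M; Large→L.
The unique mutual best reply is (Medium, M), giving (3, 8).
Alto's commitment gain: 6 − 3 = 3.

3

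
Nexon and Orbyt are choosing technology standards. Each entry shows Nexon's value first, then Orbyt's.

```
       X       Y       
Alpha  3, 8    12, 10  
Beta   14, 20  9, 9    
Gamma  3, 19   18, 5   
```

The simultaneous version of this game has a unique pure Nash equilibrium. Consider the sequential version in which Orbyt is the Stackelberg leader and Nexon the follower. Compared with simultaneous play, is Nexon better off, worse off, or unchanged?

unchanged

Nexon best-responds to each possible Orbyt move:
- X: BR = Beta, leader payoff 20.
- Y: BR = Gamma, leader payoff 5.
Maximizing over 20, 5, Orbyt chooses X. Subgame-perfect outcome: (Beta, X) with payoffs (14, 20).
Now find the simultaneous Nash equilibrium.
Nexon's best replies: X→Beta; Y→Gamma.
Orbyt's best replies: Alpha→Y; Beta→X; Gamma→X.
The unique mutual best reply is (Beta, X), giving (14, 20).
Nexon earns 14 sequentially versus 14 at the Nash outcome: unchanged.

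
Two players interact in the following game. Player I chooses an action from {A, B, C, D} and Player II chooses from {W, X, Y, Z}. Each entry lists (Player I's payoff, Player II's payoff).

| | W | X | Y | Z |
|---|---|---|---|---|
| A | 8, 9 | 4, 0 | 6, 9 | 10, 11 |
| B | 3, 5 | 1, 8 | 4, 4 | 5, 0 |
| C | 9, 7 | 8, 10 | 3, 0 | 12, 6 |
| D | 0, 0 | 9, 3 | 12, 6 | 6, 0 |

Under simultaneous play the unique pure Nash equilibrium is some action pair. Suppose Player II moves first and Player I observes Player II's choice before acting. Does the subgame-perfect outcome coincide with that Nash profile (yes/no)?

Player I best-responds to each possible Player II move:
- W: BR = C, leader payoff 7.
- X: BR = D, leader payoff 3.
- Y: BR = D, leader payoff 6.
- Z: BR = C, leader payoff 6.
Player II's induced payoffs are 7, 3, 6, 6, so Player II commits to W. Subgame-perfect outcome: (C, W) with payoffs (9, 7).
Under simultaneous play:
Player I's best replies: W→C; X→D; Y→D; Z→C.
Player II's best replies: A→Z; B→X; C→X; D→Y.
The unique mutual best reply is (D, Y), giving (12, 6).
Sequential outcome (C, W) differs from the Nash profile (D, Y).

no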